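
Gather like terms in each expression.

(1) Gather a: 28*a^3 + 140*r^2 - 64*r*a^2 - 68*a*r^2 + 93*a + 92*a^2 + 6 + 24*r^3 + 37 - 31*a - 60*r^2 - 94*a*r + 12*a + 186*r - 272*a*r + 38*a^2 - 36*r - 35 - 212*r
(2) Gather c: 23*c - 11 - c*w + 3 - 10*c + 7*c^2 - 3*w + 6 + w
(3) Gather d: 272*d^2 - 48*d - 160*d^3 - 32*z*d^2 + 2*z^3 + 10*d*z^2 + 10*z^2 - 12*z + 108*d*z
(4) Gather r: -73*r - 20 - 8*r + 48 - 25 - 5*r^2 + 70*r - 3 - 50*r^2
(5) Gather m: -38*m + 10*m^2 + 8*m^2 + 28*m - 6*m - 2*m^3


(1) = 28*a^3 + a^2*(130 - 64*r) + a*(-68*r^2 - 366*r + 74) + 24*r^3 + 80*r^2 - 62*r + 8
(2) = 7*c^2 + c*(13 - w) - 2*w - 2
(3) = -160*d^3 + d^2*(272 - 32*z) + d*(10*z^2 + 108*z - 48) + 2*z^3 + 10*z^2 - 12*z
(4) = -55*r^2 - 11*r
(5) = -2*m^3 + 18*m^2 - 16*m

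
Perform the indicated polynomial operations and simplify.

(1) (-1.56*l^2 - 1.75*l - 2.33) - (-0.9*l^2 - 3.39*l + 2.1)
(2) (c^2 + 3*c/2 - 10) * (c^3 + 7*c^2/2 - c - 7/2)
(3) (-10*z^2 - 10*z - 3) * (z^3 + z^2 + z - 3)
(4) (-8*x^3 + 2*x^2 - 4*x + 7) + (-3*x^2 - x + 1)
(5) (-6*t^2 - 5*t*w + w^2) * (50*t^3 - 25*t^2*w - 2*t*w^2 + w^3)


(1) = -0.66*l^2 + 1.64*l - 4.43
(2) = c^5 + 5*c^4 - 23*c^3/4 - 40*c^2 + 19*c/4 + 35
(3) = -10*z^5 - 20*z^4 - 23*z^3 + 17*z^2 + 27*z + 9
(4) = -8*x^3 - x^2 - 5*x + 8
(5) = -300*t^5 - 100*t^4*w + 187*t^3*w^2 - 21*t^2*w^3 - 7*t*w^4 + w^5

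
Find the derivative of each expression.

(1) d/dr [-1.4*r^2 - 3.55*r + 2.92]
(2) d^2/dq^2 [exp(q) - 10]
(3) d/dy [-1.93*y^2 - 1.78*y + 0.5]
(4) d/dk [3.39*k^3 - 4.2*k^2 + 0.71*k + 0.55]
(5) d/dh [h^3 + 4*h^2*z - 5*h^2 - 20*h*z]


(1) = -2.8*r - 3.55
(2) = exp(q)
(3) = -3.86*y - 1.78
(4) = 10.17*k^2 - 8.4*k + 0.71
(5) = 3*h^2 + 8*h*z - 10*h - 20*z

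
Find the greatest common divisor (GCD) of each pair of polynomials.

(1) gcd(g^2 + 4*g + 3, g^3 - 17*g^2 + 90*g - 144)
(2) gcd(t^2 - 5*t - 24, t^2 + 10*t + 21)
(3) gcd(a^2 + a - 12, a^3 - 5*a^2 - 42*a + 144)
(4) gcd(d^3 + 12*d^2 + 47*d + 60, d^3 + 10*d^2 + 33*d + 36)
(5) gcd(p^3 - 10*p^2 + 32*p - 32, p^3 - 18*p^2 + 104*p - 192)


(1) = gcd((g + 1)*(g + 3), (g - 8)*(g - 6)*(g - 3)) = 1
(2) = gcd((t - 8)*(t + 3), (t + 3)*(t + 7)) = t + 3
(3) = gcd((a - 3)*(a + 4), (a - 8)*(a - 3)*(a + 6)) = a - 3
(4) = gcd((d + 3)*(d + 4)*(d + 5), (d + 3)^2*(d + 4)) = d^2 + 7*d + 12
(5) = p - 4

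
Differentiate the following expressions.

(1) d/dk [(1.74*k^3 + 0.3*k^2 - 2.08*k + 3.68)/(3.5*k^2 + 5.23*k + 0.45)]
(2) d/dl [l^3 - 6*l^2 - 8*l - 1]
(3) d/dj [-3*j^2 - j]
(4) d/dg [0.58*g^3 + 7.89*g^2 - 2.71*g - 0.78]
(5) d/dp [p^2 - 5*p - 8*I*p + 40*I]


(1) = (6.09*k^4 + 18.2004*k^3 + 11.198*k^2 - 25.49*k - 20.1824)/(12.25*k^4 + 36.61*k^3 + 30.5029*k^2 + 4.707*k + 0.2025)
(2) = 3*l^2 - 12*l - 8
(3) = -6*j - 1
(4) = 1.74*g^2 + 15.78*g - 2.71
(5) = 2*p - 5 - 8*I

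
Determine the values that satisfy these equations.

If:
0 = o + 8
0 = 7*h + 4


Then:
h = -4/7
o = -8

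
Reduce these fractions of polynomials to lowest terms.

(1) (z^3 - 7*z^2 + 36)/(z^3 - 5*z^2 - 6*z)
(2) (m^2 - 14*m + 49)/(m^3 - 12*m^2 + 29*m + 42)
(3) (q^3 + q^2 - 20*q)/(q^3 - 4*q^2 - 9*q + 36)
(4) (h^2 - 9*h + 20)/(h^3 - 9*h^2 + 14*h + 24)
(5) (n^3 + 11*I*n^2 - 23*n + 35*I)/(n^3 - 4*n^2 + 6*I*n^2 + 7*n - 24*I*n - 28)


(1) = (z^2 - z - 6)/(z^2 + z)
(2) = (m - 7)/(m^2 - 5*m - 6)
(3) = (q^2 + 5*q)/(q^2 - 9)
(4) = (h - 5)/(h^2 - 5*h - 6)
(5) = (n + 5*I)/(n - 4)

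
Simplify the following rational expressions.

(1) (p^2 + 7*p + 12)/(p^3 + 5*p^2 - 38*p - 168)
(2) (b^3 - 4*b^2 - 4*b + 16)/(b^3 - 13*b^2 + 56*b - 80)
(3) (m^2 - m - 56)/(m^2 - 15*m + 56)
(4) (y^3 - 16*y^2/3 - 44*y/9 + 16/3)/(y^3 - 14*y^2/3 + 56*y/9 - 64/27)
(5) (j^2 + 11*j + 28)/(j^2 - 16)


(1) = (p + 3)/(p^2 + p - 42)
(2) = (b^2 - 4)/(b^2 - 9*b + 20)
(3) = (m + 7)/(m - 7)
(4) = (9*y^2 - 42*y - 72)/(9*y^2 - 36*y + 32)
(5) = (j + 7)/(j - 4)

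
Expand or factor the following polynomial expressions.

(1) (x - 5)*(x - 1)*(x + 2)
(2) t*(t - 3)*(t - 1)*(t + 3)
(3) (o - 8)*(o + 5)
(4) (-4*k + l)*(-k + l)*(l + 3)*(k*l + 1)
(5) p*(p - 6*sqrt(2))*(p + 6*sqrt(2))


(1) = x^3 - 4*x^2 - 7*x + 10
(2) = t^4 - t^3 - 9*t^2 + 9*t
(3) = o^2 - 3*o - 40
(4) = 4*k^3*l^2 + 12*k^3*l - 5*k^2*l^3 - 15*k^2*l^2 + 4*k^2*l + 12*k^2 + k*l^4 + 3*k*l^3 - 5*k*l^2 - 15*k*l + l^3 + 3*l^2
(5) = p^3 - 72*p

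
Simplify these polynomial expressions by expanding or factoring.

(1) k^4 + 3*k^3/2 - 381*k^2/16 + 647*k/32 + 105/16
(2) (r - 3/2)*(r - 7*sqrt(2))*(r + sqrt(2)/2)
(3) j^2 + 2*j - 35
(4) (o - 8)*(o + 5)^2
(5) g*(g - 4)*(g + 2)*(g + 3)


(1) = (k - 7/2)*(k - 5/4)*(k + 1/4)*(k + 6)
(2) = r^3 - 13*sqrt(2)*r^2/2 - 3*r^2/2 - 7*r + 39*sqrt(2)*r/4 + 21/2
(3) = (j - 5)*(j + 7)
(4) = o^3 + 2*o^2 - 55*o - 200
(5) = g^4 + g^3 - 14*g^2 - 24*g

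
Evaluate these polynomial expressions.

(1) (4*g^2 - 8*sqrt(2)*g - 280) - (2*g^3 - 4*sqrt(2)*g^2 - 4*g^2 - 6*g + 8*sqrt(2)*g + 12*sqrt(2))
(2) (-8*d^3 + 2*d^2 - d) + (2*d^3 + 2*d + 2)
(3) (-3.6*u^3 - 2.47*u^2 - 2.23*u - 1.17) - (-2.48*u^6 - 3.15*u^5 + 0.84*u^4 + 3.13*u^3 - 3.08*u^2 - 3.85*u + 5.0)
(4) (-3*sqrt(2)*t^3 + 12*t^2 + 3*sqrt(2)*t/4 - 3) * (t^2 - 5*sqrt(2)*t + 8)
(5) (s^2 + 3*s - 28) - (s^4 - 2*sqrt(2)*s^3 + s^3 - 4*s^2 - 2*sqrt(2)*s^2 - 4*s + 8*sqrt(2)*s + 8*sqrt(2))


(1) = -2*g^3 + 4*sqrt(2)*g^2 + 8*g^2 - 16*sqrt(2)*g + 6*g - 280 - 12*sqrt(2)
(2) = -6*d^3 + 2*d^2 + d + 2
(3) = 2.48*u^6 + 3.15*u^5 - 0.84*u^4 - 6.73*u^3 + 0.61*u^2 + 1.62*u - 6.17
(4) = -3*sqrt(2)*t^5 + 42*t^4 - 333*sqrt(2)*t^3/4 + 171*t^2/2 + 21*sqrt(2)*t - 24
(5) = -s^4 - s^3 + 2*sqrt(2)*s^3 + 2*sqrt(2)*s^2 + 5*s^2 - 8*sqrt(2)*s + 7*s - 28 - 8*sqrt(2)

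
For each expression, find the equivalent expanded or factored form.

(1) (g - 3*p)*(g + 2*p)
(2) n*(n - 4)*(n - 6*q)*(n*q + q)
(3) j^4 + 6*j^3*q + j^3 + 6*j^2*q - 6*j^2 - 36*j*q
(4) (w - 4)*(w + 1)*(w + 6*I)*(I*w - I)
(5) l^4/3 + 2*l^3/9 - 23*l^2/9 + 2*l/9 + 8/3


(1) = g^2 - g*p - 6*p^2
(2) = n^4*q - 6*n^3*q^2 - 3*n^3*q + 18*n^2*q^2 - 4*n^2*q + 24*n*q^2
(3) = j*(j - 2)*(j + 3)*(j + 6*q)
(4) = I*w^4 - 6*w^3 - 4*I*w^3 + 24*w^2 - I*w^2 + 6*w + 4*I*w - 24
(5) = (l/3 + 1)*(l - 2)*(l - 4/3)*(l + 1)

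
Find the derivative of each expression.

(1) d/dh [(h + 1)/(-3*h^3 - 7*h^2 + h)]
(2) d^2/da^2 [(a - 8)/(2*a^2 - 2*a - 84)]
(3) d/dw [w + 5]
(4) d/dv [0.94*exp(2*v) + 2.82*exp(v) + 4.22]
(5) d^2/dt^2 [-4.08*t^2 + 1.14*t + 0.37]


(1) = (6*h^3 + 16*h^2 + 14*h - 1)/(h^2*(9*h^4 + 42*h^3 + 43*h^2 - 14*h + 1))
(2) = (3*(3 - a)*(-a^2 + a + 42) - (a - 8)*(2*a - 1)^2)/(-a^2 + a + 42)^3
(3) = 1
(4) = (1.88*exp(v) + 2.82)*exp(v)
(5) = -8.16000000000000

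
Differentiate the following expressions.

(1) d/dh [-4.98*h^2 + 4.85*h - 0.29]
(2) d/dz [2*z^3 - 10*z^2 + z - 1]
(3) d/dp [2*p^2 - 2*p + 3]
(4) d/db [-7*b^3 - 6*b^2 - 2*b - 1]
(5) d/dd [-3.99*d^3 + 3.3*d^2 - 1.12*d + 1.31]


(1) = 4.85 - 9.96*h
(2) = 6*z^2 - 20*z + 1
(3) = 4*p - 2
(4) = -21*b^2 - 12*b - 2
(5) = -11.97*d^2 + 6.6*d - 1.12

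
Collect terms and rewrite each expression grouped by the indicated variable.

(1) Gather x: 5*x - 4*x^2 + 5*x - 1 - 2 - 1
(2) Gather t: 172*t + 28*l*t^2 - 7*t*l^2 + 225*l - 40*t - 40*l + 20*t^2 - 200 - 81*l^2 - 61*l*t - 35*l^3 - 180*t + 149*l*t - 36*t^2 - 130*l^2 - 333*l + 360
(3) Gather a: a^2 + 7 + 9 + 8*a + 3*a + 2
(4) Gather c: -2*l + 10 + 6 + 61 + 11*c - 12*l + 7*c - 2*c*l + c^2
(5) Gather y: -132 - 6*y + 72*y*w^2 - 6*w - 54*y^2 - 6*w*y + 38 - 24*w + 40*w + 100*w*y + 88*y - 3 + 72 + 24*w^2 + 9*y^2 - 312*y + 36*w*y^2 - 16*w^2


(1) = -4*x^2 + 10*x - 4
(2) = -35*l^3 - 211*l^2 - 148*l + t^2*(28*l - 16) + t*(-7*l^2 + 88*l - 48) + 160
(3) = a^2 + 11*a + 18
(4) = c^2 + c*(18 - 2*l) - 14*l + 77
(5) = 8*w^2 + 10*w + y^2*(36*w - 45) + y*(72*w^2 + 94*w - 230) - 25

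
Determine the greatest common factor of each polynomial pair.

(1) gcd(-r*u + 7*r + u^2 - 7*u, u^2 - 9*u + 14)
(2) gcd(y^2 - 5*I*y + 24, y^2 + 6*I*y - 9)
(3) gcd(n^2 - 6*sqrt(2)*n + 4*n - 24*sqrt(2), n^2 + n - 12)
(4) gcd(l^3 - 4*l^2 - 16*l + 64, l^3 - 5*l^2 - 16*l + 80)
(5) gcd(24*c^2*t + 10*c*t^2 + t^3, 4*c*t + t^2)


(1) = gcd((-r + u)*(u - 7), (u - 7)*(u - 2)) = u - 7
(2) = gcd((y - 8*I)*(y + 3*I), (y + 3*I)^2) = y + 3*I
(3) = gcd((n + 4)*(n - 6*sqrt(2)), (n - 3)*(n + 4)) = n + 4
(4) = l^2 - 16
(5) = gcd(t*(4*c + t)*(6*c + t), t*(4*c + t)) = 4*c*t + t^2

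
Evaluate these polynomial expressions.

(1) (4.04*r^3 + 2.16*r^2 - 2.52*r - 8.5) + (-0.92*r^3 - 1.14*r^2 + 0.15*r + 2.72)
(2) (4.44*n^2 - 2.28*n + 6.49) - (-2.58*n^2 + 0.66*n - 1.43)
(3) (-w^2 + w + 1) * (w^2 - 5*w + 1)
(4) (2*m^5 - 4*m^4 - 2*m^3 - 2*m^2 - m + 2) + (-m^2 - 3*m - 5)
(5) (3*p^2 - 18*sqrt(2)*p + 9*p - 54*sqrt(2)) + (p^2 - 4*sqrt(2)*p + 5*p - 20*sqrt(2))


(1) = 3.12*r^3 + 1.02*r^2 - 2.37*r - 5.78
(2) = 7.02*n^2 - 2.94*n + 7.92
(3) = -w^4 + 6*w^3 - 5*w^2 - 4*w + 1
(4) = 2*m^5 - 4*m^4 - 2*m^3 - 3*m^2 - 4*m - 3
(5) = 4*p^2 - 22*sqrt(2)*p + 14*p - 74*sqrt(2)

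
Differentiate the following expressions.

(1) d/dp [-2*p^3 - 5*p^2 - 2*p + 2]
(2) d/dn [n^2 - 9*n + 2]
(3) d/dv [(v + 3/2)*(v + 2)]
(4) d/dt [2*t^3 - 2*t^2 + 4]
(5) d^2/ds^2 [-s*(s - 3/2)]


(1) = -6*p^2 - 10*p - 2
(2) = 2*n - 9
(3) = 2*v + 7/2
(4) = 2*t*(3*t - 2)
(5) = -2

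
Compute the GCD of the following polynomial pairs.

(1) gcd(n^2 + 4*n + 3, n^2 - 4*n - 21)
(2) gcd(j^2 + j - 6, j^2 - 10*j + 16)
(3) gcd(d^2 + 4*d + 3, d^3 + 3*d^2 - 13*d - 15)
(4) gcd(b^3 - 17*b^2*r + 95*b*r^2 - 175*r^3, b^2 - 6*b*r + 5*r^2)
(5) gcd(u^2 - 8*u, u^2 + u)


(1) = n + 3
(2) = gcd((j - 2)*(j + 3), (j - 8)*(j - 2)) = j - 2
(3) = gcd((d + 1)*(d + 3), (d - 3)*(d + 1)*(d + 5)) = d + 1
(4) = gcd((b - 7*r)*(b - 5*r)^2, (b - 5*r)*(b - r)) = -b + 5*r
(5) = u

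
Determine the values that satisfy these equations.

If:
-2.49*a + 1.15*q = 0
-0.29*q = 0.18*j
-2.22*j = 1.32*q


Then:
a = 0.00
j = 0.00
q = 0.00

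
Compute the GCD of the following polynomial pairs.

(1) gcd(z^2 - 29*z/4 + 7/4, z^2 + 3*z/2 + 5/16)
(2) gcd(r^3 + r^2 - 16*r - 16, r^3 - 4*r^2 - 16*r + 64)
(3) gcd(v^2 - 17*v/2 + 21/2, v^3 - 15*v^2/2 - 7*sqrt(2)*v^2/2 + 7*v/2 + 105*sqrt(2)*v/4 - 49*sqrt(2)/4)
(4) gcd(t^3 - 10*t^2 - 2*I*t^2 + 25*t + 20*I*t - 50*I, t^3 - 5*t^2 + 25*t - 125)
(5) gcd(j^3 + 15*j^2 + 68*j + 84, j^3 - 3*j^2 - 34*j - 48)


(1) = gcd((z - 7)*(z - 1/4), (z + 1/4)*(z + 5/4)) = 1
(2) = gcd((r - 4)*(r + 1)*(r + 4), (r - 4)^2*(r + 4)) = r^2 - 16
(3) = v - 7
(4) = t - 5
(5) = j + 2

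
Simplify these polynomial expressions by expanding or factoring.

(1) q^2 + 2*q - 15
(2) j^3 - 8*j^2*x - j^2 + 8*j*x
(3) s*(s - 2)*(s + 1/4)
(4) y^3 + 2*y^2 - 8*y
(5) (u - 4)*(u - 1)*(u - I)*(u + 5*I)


(1) = (q - 3)*(q + 5)
(2) = j*(j - 1)*(j - 8*x)
(3) = s^3 - 7*s^2/4 - s/2
(4) = y*(y - 2)*(y + 4)
(5) = u^4 - 5*u^3 + 4*I*u^3 + 9*u^2 - 20*I*u^2 - 25*u + 16*I*u + 20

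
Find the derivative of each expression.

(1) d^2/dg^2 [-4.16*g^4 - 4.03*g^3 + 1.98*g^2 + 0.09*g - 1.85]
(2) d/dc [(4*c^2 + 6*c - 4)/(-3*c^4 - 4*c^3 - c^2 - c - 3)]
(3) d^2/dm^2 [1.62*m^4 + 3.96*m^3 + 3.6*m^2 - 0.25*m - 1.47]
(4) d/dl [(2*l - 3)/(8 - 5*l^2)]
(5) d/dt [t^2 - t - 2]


(1) = -49.92*g^2 - 24.18*g + 3.96
(2) = 2*(12*c^5 + 35*c^4 - 23*c^2 - 16*c - 11)/(9*c^8 + 24*c^7 + 22*c^6 + 14*c^5 + 27*c^4 + 26*c^3 + 7*c^2 + 6*c + 9)
(3) = 19.44*m^2 + 23.76*m + 7.2
(4) = 2*(5*l^2 - 15*l + 8)/(25*l^4 - 80*l^2 + 64)
(5) = 2*t - 1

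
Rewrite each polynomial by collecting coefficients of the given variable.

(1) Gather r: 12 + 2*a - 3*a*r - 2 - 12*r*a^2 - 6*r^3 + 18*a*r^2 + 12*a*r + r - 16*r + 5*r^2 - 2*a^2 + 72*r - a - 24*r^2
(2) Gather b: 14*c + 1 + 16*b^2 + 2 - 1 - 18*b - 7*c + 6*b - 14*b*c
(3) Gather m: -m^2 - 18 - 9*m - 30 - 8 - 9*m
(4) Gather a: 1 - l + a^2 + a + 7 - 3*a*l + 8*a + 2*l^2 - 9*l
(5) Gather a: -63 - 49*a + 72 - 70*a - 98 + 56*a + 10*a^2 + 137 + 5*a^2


(1) = -2*a^2 + a - 6*r^3 + r^2*(18*a - 19) + r*(-12*a^2 + 9*a + 57) + 10
(2) = 16*b^2 + b*(-14*c - 12) + 7*c + 2
(3) = -m^2 - 18*m - 56
(4) = a^2 + a*(9 - 3*l) + 2*l^2 - 10*l + 8
(5) = 15*a^2 - 63*a + 48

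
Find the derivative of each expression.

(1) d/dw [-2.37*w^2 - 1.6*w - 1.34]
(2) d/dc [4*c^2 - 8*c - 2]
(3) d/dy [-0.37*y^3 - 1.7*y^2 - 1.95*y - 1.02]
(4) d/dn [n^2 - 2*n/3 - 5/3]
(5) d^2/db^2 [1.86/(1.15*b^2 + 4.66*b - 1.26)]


(1) = -4.74*w - 1.6
(2) = 8*c - 8
(3) = -1.11*y^2 - 3.4*y - 1.95
(4) = 2*n - 2/3
(5) = (-4.9197*b^2 - 19.93548*b + 1.86*(2.3*b + 4.66)*(4.6*b + 9.32) + 5.39028)/(1.15*b^2 + 4.66*b - 1.26)^3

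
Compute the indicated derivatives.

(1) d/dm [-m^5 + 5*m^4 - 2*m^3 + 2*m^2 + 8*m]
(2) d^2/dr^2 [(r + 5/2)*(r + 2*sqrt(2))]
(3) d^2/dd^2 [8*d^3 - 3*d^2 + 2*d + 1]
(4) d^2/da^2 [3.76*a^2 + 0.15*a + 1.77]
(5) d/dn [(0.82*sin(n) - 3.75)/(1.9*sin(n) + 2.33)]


(1) = -5*m^4 + 20*m^3 - 6*m^2 + 4*m + 8
(2) = 2
(3) = 48*d - 6
(4) = 7.52000000000000
(5) = 9.0356*cos(n)/(1.9*sin(n) + 2.33)^2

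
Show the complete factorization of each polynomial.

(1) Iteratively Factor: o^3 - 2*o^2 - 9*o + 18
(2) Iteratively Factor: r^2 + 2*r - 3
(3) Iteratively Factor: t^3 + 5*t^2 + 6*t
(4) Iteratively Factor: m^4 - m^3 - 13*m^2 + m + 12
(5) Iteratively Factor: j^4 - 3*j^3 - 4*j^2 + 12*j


(1) = (o - 2)*(o^2 - 9) = (o - 2)*(o + 3)*(o - 3)
(2) = (r - 1)*(r + 3)
(3) = (t)*(t^2 + 5*t + 6) = t*(t + 2)*(t + 3)
(4) = (m - 1)*(m^3 - 13*m - 12) = (m - 1)*(m + 3)*(m^2 - 3*m - 4) = (m - 4)*(m - 1)*(m + 3)*(m + 1)
(5) = (j - 3)*(j^3 - 4*j) = (j - 3)*(j - 2)*(j^2 + 2*j) = j*(j - 3)*(j - 2)*(j + 2)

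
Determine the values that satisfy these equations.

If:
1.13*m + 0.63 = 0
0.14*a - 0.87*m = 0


Then:
a = -3.46
m = -0.56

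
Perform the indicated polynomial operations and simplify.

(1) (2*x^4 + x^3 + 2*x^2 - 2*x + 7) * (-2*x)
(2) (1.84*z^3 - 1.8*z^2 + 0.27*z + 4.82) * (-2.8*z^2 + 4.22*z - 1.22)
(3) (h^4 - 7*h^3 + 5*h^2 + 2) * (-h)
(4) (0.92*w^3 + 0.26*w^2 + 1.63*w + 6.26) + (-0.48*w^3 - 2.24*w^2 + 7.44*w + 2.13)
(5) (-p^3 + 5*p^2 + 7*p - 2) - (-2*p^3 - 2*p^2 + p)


(1) = -4*x^5 - 2*x^4 - 4*x^3 + 4*x^2 - 14*x
(2) = -5.152*z^5 + 12.8048*z^4 - 10.5968*z^3 - 10.1606*z^2 + 20.011*z - 5.8804
(3) = -h^5 + 7*h^4 - 5*h^3 - 2*h
(4) = 0.44*w^3 - 1.98*w^2 + 9.07*w + 8.39
(5) = p^3 + 7*p^2 + 6*p - 2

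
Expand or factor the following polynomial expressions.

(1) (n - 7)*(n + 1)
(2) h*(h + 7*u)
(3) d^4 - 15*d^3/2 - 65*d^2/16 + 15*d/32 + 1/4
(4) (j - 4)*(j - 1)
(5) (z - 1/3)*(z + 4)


(1) = n^2 - 6*n - 7
(2) = h^2 + 7*h*u
(3) = (d - 8)*(d - 1/4)*(d + 1/4)*(d + 1/2)
(4) = j^2 - 5*j + 4
(5) = z^2 + 11*z/3 - 4/3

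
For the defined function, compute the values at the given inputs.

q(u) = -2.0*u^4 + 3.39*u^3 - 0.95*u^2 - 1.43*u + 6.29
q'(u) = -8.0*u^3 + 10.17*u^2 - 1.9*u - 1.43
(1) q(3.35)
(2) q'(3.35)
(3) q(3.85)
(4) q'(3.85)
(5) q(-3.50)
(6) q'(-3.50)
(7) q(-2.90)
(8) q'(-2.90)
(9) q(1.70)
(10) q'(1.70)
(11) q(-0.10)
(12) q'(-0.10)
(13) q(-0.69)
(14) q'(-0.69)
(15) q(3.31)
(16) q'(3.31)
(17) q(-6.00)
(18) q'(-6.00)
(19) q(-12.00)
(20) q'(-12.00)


(1) = -133.60
(2) = -194.43
(3) = -259.25
(4) = -314.53
(5) = -445.81
(6) = 472.80
(7) = -221.69
(8) = 284.72
(9) = 1.06
(10) = -14.57
(11) = 6.42
(12) = -1.13
(13) = 5.26
(14) = 7.35
(15) = -125.99
(16) = -186.41
(17) = -3343.57
(18) = 2104.09
(19) = -47443.27
(20) = 15309.85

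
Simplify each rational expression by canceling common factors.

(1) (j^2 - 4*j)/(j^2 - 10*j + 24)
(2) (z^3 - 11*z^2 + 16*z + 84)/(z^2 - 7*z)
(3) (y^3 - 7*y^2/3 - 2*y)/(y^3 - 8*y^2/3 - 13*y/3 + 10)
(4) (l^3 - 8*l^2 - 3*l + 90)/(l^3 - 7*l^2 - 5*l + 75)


(1) = j/(j - 6)
(2) = (z^2 - 4*z - 12)/z
(3) = (3*y^2 + 2*y)/(3*y^2 + y - 10)
(4) = (l - 6)/(l - 5)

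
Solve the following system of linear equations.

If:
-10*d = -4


Then:
d = 2/5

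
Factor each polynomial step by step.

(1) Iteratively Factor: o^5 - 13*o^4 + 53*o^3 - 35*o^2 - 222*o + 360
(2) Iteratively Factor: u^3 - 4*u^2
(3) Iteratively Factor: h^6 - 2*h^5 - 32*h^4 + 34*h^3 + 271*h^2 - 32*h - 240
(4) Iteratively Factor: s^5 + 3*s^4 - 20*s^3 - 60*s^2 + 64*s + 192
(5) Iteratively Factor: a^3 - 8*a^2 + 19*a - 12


(1) = (o - 3)*(o^4 - 10*o^3 + 23*o^2 + 34*o - 120) = (o - 3)*(o + 2)*(o^3 - 12*o^2 + 47*o - 60) = (o - 4)*(o - 3)*(o + 2)*(o^2 - 8*o + 15) = (o - 5)*(o - 4)*(o - 3)*(o + 2)*(o - 3)
(2) = (u)*(u^2 - 4*u) = u^2*(u - 4)
(3) = (h + 1)*(h^5 - 3*h^4 - 29*h^3 + 63*h^2 + 208*h - 240) = (h - 1)*(h + 1)*(h^4 - 2*h^3 - 31*h^2 + 32*h + 240) = (h - 5)*(h - 1)*(h + 1)*(h^3 + 3*h^2 - 16*h - 48) = (h - 5)*(h - 4)*(h - 1)*(h + 1)*(h^2 + 7*h + 12) = (h - 5)*(h - 4)*(h - 1)*(h + 1)*(h + 3)*(h + 4)
(4) = (s + 4)*(s^4 - s^3 - 16*s^2 + 4*s + 48) = (s - 4)*(s + 4)*(s^3 + 3*s^2 - 4*s - 12) = (s - 4)*(s + 3)*(s + 4)*(s^2 - 4) = (s - 4)*(s - 2)*(s + 3)*(s + 4)*(s + 2)
(5) = (a - 3)*(a^2 - 5*a + 4) = (a - 3)*(a - 1)*(a - 4)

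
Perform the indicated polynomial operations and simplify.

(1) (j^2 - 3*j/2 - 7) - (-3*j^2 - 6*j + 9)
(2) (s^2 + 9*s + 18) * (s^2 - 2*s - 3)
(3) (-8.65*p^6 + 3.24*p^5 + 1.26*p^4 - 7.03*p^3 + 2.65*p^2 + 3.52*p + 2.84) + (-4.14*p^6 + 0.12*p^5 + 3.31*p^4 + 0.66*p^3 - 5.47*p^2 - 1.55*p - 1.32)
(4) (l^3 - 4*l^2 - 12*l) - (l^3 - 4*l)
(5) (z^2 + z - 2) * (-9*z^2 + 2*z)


(1) = 4*j^2 + 9*j/2 - 16
(2) = s^4 + 7*s^3 - 3*s^2 - 63*s - 54
(3) = -12.79*p^6 + 3.36*p^5 + 4.57*p^4 - 6.37*p^3 - 2.82*p^2 + 1.97*p + 1.52
(4) = -4*l^2 - 8*l
(5) = -9*z^4 - 7*z^3 + 20*z^2 - 4*z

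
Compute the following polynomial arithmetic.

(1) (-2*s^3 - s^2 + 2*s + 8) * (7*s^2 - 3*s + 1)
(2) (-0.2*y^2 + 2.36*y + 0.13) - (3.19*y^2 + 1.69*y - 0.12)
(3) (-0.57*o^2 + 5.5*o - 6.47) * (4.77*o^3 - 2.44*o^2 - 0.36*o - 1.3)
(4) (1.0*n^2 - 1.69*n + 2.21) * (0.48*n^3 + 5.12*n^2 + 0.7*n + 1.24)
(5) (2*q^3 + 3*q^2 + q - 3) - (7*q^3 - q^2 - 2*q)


(1) = -14*s^5 - s^4 + 15*s^3 + 49*s^2 - 22*s + 8
(2) = -3.39*y^2 + 0.67*y + 0.25
(3) = -2.7189*o^5 + 27.6258*o^4 - 44.0767*o^3 + 14.5478*o^2 - 4.8208*o + 8.411
(4) = 0.48*n^5 + 4.3088*n^4 - 6.892*n^3 + 11.3722*n^2 - 0.5486*n + 2.7404
(5) = -5*q^3 + 4*q^2 + 3*q - 3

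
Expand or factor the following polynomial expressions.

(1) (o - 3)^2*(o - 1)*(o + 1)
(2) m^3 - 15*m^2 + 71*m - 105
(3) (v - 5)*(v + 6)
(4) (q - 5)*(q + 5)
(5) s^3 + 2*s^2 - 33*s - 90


(1) = o^4 - 6*o^3 + 8*o^2 + 6*o - 9
(2) = (m - 7)*(m - 5)*(m - 3)
(3) = v^2 + v - 30
(4) = q^2 - 25
(5) = (s - 6)*(s + 3)*(s + 5)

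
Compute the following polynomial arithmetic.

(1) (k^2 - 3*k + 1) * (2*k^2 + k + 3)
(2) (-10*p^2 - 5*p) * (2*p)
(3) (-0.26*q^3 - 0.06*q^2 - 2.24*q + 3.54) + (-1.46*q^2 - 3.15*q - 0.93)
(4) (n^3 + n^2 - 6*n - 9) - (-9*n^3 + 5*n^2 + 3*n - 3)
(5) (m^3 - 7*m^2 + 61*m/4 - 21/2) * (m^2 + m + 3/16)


(1) = 2*k^4 - 5*k^3 + 2*k^2 - 8*k + 3
(2) = -20*p^3 - 10*p^2
(3) = -0.26*q^3 - 1.52*q^2 - 5.39*q + 2.61
(4) = 10*n^3 - 4*n^2 - 9*n - 6
(5) = m^5 - 6*m^4 + 135*m^3/16 + 55*m^2/16 - 489*m/64 - 63/32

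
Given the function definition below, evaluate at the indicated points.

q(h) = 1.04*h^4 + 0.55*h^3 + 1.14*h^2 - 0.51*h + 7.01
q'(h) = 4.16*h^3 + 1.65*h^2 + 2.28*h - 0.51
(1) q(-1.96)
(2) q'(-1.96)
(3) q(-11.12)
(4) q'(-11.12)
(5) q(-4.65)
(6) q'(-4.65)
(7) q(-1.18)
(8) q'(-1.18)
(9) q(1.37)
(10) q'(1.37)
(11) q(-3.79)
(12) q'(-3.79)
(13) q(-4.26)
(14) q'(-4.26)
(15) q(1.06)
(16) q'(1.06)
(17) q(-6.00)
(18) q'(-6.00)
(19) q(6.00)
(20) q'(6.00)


(1) = 23.60
(2) = -29.96
(3) = 15299.40
(4) = -5541.99
(5) = 464.97
(6) = -393.70
(7) = 10.31
(8) = -7.74
(9) = 13.53
(10) = 16.41
(11) = 209.96
(12) = -211.92
(13) = 329.86
(14) = -301.88
(15) = 9.72
(16) = 8.72
(17) = 1280.15
(18) = -853.35
(19) = 1511.63
(20) = 971.13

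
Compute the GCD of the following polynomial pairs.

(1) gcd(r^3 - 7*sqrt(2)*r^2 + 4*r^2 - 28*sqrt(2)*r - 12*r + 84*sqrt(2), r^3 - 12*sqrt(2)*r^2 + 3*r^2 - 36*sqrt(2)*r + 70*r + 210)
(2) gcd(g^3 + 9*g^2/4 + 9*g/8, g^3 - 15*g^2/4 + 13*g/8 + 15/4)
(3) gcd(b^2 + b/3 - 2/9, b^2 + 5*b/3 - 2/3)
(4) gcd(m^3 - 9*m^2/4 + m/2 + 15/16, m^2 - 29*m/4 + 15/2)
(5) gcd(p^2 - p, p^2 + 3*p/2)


(1) = r - 7*sqrt(2)
(2) = gcd(g*(g + 3/4)*(g + 3/2), (g - 5/2)*(g - 2)*(g + 3/4)) = g + 3/4
(3) = gcd((b - 1/3)*(b + 2/3), (b - 1/3)*(b + 2)) = b - 1/3
(4) = m - 5/4
(5) = p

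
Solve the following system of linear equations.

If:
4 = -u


Then:
u = -4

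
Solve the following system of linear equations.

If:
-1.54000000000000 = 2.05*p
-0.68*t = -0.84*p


Then:
p = -0.75
t = -0.93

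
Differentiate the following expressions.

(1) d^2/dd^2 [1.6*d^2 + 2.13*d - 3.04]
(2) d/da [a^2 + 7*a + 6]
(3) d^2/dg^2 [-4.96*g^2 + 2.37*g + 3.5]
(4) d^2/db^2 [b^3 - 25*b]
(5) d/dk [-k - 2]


(1) = 3.20000000000000
(2) = 2*a + 7
(3) = -9.92000000000000
(4) = 6*b
(5) = -1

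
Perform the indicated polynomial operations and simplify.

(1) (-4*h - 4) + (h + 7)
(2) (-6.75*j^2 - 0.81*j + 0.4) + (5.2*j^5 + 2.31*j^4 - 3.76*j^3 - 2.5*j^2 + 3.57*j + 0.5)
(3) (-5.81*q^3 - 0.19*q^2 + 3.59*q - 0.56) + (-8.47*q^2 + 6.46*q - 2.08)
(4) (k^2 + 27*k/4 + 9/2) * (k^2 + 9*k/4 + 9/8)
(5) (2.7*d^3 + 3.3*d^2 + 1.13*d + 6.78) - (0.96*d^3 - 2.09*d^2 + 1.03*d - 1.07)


(1) = 3 - 3*h
(2) = 5.2*j^5 + 2.31*j^4 - 3.76*j^3 - 9.25*j^2 + 2.76*j + 0.9
(3) = -5.81*q^3 - 8.66*q^2 + 10.05*q - 2.64
(4) = k^4 + 9*k^3 + 333*k^2/16 + 567*k/32 + 81/16
(5) = 1.74*d^3 + 5.39*d^2 + 0.1*d + 7.85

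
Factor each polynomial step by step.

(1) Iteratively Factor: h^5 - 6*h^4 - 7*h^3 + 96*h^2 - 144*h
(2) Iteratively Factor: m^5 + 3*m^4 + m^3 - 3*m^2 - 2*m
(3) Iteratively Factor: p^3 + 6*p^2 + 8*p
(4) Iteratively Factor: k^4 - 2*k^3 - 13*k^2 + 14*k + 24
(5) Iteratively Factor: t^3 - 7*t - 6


(1) = (h - 3)*(h^4 - 3*h^3 - 16*h^2 + 48*h) = (h - 4)*(h - 3)*(h^3 + h^2 - 12*h) = h*(h - 4)*(h - 3)*(h^2 + h - 12) = h*(h - 4)*(h - 3)*(h + 4)*(h - 3)
(2) = (m + 2)*(m^4 + m^3 - m^2 - m) = (m - 1)*(m + 2)*(m^3 + 2*m^2 + m) = (m - 1)*(m + 1)*(m + 2)*(m^2 + m) = (m - 1)*(m + 1)^2*(m + 2)*(m)
(3) = (p)*(p^2 + 6*p + 8) = p*(p + 4)*(p + 2)
(4) = (k - 4)*(k^3 + 2*k^2 - 5*k - 6) = (k - 4)*(k + 1)*(k^2 + k - 6) = (k - 4)*(k + 1)*(k + 3)*(k - 2)
(5) = (t + 1)*(t^2 - t - 6) = (t - 3)*(t + 1)*(t + 2)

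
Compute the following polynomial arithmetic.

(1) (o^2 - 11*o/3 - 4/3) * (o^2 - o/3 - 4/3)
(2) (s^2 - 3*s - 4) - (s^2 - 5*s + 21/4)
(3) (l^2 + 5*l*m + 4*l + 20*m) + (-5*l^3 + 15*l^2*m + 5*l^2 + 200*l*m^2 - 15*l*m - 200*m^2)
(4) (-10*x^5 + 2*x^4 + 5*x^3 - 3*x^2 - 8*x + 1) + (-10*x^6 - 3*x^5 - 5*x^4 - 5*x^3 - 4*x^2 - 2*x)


(1) = o^4 - 4*o^3 - 13*o^2/9 + 16*o/3 + 16/9
(2) = 2*s - 37/4
(3) = -5*l^3 + 15*l^2*m + 6*l^2 + 200*l*m^2 - 10*l*m + 4*l - 200*m^2 + 20*m
(4) = -10*x^6 - 13*x^5 - 3*x^4 - 7*x^2 - 10*x + 1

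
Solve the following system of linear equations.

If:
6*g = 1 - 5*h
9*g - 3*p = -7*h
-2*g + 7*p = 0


Then:
g = 49/9
h = -19/3
p = 14/9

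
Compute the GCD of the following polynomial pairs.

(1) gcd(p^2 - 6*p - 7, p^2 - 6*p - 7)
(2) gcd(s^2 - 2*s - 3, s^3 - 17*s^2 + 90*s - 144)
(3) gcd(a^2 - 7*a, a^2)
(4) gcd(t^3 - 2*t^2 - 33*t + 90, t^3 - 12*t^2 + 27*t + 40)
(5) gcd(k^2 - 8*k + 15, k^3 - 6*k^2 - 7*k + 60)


(1) = gcd((p - 7)*(p + 1), (p - 7)*(p + 1)) = p^2 - 6*p - 7
(2) = s - 3
(3) = a
(4) = gcd((t - 5)*(t - 3)*(t + 6), (t - 8)*(t - 5)*(t + 1)) = t - 5
(5) = k - 5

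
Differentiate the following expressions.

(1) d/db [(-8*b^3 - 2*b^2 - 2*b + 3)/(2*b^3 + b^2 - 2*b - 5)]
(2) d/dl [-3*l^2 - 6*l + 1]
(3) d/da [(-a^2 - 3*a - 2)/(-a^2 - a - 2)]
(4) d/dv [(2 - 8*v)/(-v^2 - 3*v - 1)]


(1) = 2*(-2*b^4 + 20*b^3 + 54*b^2 + 7*b + 8)/(4*b^6 + 4*b^5 - 7*b^4 - 24*b^3 - 6*b^2 + 20*b + 25)
(2) = -6*l - 6
(3) = 2*(2 - a^2)/(a^4 + 2*a^3 + 5*a^2 + 4*a + 4)
(4) = 2*(-4*v^2 + 2*v + 7)/(v^4 + 6*v^3 + 11*v^2 + 6*v + 1)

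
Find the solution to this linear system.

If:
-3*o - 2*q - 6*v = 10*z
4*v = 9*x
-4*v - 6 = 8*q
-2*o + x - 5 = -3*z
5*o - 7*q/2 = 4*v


Then:
o = -669/607
q = -66/607
v = -1557/1214
x = -346/607
z = 681/607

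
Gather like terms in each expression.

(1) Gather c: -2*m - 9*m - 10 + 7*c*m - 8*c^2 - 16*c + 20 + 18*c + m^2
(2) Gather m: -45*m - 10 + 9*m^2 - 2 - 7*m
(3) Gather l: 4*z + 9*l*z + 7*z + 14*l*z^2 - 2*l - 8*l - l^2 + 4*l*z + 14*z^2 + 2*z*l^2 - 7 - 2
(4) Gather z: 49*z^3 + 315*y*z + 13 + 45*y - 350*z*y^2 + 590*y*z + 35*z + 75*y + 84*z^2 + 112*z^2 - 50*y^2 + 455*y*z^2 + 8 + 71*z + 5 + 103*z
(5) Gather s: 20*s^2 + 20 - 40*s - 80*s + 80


(1) = -8*c^2 + c*(7*m + 2) + m^2 - 11*m + 10
(2) = 9*m^2 - 52*m - 12
(3) = l^2*(2*z - 1) + l*(14*z^2 + 13*z - 10) + 14*z^2 + 11*z - 9
(4) = -50*y^2 + 120*y + 49*z^3 + z^2*(455*y + 196) + z*(-350*y^2 + 905*y + 209) + 26
(5) = 20*s^2 - 120*s + 100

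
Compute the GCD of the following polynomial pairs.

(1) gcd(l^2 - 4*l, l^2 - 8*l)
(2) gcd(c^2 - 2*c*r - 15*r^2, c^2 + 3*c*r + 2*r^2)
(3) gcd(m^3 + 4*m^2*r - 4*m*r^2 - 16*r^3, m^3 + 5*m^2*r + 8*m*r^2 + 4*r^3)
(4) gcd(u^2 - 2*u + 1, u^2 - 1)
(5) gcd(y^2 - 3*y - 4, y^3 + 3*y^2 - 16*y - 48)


(1) = gcd(l*(l - 4), l*(l - 8)) = l
(2) = gcd((c - 5*r)*(c + 3*r), (c + r)*(c + 2*r)) = 1
(3) = gcd((m - 2*r)*(m + 2*r)*(m + 4*r), (m + r)*(m + 2*r)^2) = m + 2*r
(4) = u - 1
(5) = y - 4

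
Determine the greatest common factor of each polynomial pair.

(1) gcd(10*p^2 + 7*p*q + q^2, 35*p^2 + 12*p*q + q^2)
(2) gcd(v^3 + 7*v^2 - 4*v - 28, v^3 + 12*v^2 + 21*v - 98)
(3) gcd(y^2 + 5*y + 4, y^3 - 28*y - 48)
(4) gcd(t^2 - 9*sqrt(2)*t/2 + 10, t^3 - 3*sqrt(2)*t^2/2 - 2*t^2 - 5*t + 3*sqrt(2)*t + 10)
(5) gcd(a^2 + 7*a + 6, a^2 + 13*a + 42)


(1) = 5*p + q
(2) = gcd((v - 2)*(v + 2)*(v + 7), (v - 2)*(v + 7)^2) = v^2 + 5*v - 14
(3) = gcd((y + 1)*(y + 4), (y - 6)*(y + 2)*(y + 4)) = y + 4
(4) = t - 5*sqrt(2)/2
(5) = a + 6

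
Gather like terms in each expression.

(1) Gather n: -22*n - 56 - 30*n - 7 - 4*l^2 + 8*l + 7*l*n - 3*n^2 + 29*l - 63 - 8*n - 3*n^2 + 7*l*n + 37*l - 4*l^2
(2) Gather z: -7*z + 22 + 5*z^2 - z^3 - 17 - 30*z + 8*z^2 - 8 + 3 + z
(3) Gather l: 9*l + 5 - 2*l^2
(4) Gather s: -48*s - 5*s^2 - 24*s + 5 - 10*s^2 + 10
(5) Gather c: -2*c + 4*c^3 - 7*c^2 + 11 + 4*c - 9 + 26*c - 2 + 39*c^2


(1) = -8*l^2 + 74*l - 6*n^2 + n*(14*l - 60) - 126
(2) = -z^3 + 13*z^2 - 36*z
(3) = -2*l^2 + 9*l + 5
(4) = -15*s^2 - 72*s + 15
(5) = 4*c^3 + 32*c^2 + 28*c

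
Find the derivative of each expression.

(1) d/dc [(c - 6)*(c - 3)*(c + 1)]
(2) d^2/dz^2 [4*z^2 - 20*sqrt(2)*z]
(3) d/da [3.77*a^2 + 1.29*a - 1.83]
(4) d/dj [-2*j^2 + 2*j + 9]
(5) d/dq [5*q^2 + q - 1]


(1) = 3*c^2 - 16*c + 9
(2) = 8
(3) = 7.54*a + 1.29
(4) = 2 - 4*j
(5) = 10*q + 1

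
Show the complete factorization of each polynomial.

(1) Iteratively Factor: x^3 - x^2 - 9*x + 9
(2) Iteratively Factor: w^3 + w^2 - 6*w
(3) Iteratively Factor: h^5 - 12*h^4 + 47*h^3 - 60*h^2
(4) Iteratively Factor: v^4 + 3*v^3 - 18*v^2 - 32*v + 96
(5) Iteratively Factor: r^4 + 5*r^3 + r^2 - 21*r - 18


(1) = (x + 3)*(x^2 - 4*x + 3) = (x - 1)*(x + 3)*(x - 3)
(2) = (w)*(w^2 + w - 6) = w*(w + 3)*(w - 2)
(3) = (h - 3)*(h^4 - 9*h^3 + 20*h^2) = h*(h - 3)*(h^3 - 9*h^2 + 20*h) = h^2*(h - 3)*(h^2 - 9*h + 20) = h^2*(h - 5)*(h - 3)*(h - 4)
(4) = (v + 4)*(v^3 - v^2 - 14*v + 24) = (v + 4)^2*(v^2 - 5*v + 6) = (v - 2)*(v + 4)^2*(v - 3)
(5) = (r + 3)*(r^3 + 2*r^2 - 5*r - 6) = (r - 2)*(r + 3)*(r^2 + 4*r + 3) = (r - 2)*(r + 3)^2*(r + 1)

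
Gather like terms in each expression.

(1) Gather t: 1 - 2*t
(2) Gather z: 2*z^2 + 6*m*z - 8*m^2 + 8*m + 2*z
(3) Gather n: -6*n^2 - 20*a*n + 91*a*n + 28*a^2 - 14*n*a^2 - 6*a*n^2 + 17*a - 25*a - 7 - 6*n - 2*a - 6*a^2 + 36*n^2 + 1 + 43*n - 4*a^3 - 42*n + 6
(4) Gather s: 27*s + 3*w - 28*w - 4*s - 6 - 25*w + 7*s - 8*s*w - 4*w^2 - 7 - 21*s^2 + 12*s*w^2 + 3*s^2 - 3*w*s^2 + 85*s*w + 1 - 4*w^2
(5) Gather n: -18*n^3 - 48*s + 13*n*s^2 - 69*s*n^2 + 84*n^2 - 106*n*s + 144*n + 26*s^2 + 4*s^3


(1) = 1 - 2*t
(2) = -8*m^2 + 8*m + 2*z^2 + z*(6*m + 2)
(3) = -4*a^3 + 22*a^2 - 10*a + n^2*(30 - 6*a) + n*(-14*a^2 + 71*a - 5)
(4) = s^2*(-3*w - 18) + s*(12*w^2 + 77*w + 30) - 8*w^2 - 50*w - 12
(5) = -18*n^3 + n^2*(84 - 69*s) + n*(13*s^2 - 106*s + 144) + 4*s^3 + 26*s^2 - 48*s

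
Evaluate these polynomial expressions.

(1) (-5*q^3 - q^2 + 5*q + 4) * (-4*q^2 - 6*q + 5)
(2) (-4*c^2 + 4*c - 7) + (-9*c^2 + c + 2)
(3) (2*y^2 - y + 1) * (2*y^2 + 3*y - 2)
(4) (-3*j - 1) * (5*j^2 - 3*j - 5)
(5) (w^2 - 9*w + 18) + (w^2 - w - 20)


(1) = 20*q^5 + 34*q^4 - 39*q^3 - 51*q^2 + q + 20
(2) = -13*c^2 + 5*c - 5
(3) = 4*y^4 + 4*y^3 - 5*y^2 + 5*y - 2
(4) = -15*j^3 + 4*j^2 + 18*j + 5
(5) = 2*w^2 - 10*w - 2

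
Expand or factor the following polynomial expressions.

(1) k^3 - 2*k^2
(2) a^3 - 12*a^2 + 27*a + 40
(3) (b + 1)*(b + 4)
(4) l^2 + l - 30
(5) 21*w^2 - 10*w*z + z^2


(1) = k^2*(k - 2)
(2) = (a - 8)*(a - 5)*(a + 1)
(3) = b^2 + 5*b + 4
(4) = (l - 5)*(l + 6)
(5) = (-7*w + z)*(-3*w + z)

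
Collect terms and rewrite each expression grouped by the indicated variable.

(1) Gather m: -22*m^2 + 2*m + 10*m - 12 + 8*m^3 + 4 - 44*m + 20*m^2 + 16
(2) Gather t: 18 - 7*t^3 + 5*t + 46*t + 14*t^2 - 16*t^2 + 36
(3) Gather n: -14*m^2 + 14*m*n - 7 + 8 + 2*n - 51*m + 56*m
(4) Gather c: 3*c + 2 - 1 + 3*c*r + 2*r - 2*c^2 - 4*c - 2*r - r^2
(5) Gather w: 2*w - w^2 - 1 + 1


(1) = 8*m^3 - 2*m^2 - 32*m + 8
(2) = -7*t^3 - 2*t^2 + 51*t + 54
(3) = -14*m^2 + 5*m + n*(14*m + 2) + 1
(4) = -2*c^2 + c*(3*r - 1) - r^2 + 1
(5) = -w^2 + 2*w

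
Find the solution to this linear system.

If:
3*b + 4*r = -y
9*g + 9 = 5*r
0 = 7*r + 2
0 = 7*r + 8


Then:
No Solution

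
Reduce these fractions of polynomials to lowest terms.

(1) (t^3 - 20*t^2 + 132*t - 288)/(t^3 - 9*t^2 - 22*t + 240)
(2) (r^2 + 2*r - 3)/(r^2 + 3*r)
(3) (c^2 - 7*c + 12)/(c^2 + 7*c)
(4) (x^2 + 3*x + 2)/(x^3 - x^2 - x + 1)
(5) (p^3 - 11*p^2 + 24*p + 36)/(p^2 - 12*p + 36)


(1) = (t - 6)/(t + 5)
(2) = (r - 1)/r
(3) = (c^2 - 7*c + 12)/(c^2 + 7*c)
(4) = (x + 2)/(x^2 - 2*x + 1)
(5) = p + 1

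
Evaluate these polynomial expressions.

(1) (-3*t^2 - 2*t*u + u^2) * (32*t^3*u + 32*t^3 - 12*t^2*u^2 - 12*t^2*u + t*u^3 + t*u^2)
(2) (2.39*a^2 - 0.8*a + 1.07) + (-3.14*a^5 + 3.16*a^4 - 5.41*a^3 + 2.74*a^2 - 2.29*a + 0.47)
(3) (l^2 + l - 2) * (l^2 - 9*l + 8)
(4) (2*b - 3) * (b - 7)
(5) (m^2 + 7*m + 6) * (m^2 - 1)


(1) = -96*t^5*u - 96*t^5 - 28*t^4*u^2 - 28*t^4*u + 53*t^3*u^3 + 53*t^3*u^2 - 14*t^2*u^4 - 14*t^2*u^3 + t*u^5 + t*u^4
(2) = -3.14*a^5 + 3.16*a^4 - 5.41*a^3 + 5.13*a^2 - 3.09*a + 1.54
(3) = l^4 - 8*l^3 - 3*l^2 + 26*l - 16
(4) = 2*b^2 - 17*b + 21
(5) = m^4 + 7*m^3 + 5*m^2 - 7*m - 6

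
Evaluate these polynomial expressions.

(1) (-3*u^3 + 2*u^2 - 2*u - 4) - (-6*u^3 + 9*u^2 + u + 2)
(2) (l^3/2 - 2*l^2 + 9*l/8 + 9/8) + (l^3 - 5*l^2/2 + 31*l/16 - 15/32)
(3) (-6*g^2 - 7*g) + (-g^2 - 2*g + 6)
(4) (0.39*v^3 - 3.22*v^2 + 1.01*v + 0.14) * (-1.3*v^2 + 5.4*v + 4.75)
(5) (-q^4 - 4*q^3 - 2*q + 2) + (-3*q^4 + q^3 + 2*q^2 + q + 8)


(1) = 3*u^3 - 7*u^2 - 3*u - 6
(2) = 3*l^3/2 - 9*l^2/2 + 49*l/16 + 21/32
(3) = -7*g^2 - 9*g + 6
(4) = -0.507*v^5 + 6.292*v^4 - 16.8485*v^3 - 10.023*v^2 + 5.5535*v + 0.665
(5) = -4*q^4 - 3*q^3 + 2*q^2 - q + 10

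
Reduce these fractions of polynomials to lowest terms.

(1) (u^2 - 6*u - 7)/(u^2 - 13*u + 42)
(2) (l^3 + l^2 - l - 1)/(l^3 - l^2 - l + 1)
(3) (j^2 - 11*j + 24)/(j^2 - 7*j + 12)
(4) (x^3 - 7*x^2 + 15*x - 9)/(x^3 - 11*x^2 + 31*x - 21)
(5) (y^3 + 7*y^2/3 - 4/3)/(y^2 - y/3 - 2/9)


(1) = (u + 1)/(u - 6)
(2) = (l + 1)/(l - 1)
(3) = (j - 8)/(j - 4)
(4) = (x - 3)/(x - 7)
(5) = (3*y^2 + 9*y + 6)/(3*y + 1)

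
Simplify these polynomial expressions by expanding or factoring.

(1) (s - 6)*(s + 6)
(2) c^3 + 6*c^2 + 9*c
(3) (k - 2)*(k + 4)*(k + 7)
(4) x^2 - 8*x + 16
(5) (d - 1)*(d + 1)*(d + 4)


(1) = s^2 - 36
(2) = c*(c + 3)^2
(3) = k^3 + 9*k^2 + 6*k - 56
(4) = (x - 4)^2
(5) = d^3 + 4*d^2 - d - 4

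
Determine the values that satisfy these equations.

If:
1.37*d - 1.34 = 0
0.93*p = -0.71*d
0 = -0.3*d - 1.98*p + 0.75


Then:
No Solution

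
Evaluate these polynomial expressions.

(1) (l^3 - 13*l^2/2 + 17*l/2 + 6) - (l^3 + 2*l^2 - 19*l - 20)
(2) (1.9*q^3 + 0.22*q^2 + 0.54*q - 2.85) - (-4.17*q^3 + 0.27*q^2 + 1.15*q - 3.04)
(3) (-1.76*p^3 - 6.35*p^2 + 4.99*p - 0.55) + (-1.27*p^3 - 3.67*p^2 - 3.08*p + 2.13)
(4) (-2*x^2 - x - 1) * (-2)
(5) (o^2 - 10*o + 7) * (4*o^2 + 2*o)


(1) = -17*l^2/2 + 55*l/2 + 26
(2) = 6.07*q^3 - 0.05*q^2 - 0.61*q + 0.19
(3) = -3.03*p^3 - 10.02*p^2 + 1.91*p + 1.58
(4) = 4*x^2 + 2*x + 2
(5) = 4*o^4 - 38*o^3 + 8*o^2 + 14*o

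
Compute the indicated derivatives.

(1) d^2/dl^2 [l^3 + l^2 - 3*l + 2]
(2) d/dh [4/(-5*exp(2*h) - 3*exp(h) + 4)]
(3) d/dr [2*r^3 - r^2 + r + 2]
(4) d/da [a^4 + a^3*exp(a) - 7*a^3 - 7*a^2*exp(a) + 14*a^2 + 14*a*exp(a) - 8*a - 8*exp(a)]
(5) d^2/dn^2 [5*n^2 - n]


(1) = 6*l + 2
(2) = (40*exp(h) + 12)*exp(h)/(5*exp(2*h) + 3*exp(h) - 4)^2
(3) = 6*r^2 - 2*r + 1
(4) = a^3*exp(a) + 4*a^3 - 4*a^2*exp(a) - 21*a^2 + 28*a + 6*exp(a) - 8
(5) = 10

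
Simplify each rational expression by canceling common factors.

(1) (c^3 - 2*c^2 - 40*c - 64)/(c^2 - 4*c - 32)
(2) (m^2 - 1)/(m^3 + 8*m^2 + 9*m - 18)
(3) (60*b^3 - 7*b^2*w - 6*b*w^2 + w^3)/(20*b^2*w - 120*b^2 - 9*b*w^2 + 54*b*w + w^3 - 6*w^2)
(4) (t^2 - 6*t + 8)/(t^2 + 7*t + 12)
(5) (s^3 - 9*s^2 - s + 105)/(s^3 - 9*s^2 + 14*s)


(1) = c + 2
(2) = (m + 1)/(m^2 + 9*m + 18)
(3) = (3*b + w)/(w - 6)
(4) = (t^2 - 6*t + 8)/(t^2 + 7*t + 12)
(5) = (s^2 - 2*s - 15)/(s^2 - 2*s)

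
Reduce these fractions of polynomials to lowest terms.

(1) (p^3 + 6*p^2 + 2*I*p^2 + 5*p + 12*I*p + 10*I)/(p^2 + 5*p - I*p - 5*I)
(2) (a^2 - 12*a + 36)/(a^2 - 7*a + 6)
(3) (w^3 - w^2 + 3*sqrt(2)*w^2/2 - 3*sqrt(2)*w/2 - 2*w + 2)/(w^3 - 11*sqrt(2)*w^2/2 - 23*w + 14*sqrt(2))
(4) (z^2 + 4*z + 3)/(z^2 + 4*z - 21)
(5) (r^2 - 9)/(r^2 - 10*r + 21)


(1) = (p^2 + p*(1 + 2*I) + 2*I)/(p - I)
(2) = (a - 6)/(a - 1)
(3) = (4*w - 4)/(4*w - 28*sqrt(2))
(4) = (z^2 + 4*z + 3)/(z^2 + 4*z - 21)
(5) = (r + 3)/(r - 7)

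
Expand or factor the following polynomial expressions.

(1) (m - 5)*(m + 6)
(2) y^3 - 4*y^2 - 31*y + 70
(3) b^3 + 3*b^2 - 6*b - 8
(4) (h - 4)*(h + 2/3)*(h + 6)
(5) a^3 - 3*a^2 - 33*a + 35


(1) = m^2 + m - 30
(2) = (y - 7)*(y - 2)*(y + 5)
(3) = (b - 2)*(b + 1)*(b + 4)
(4) = h^3 + 8*h^2/3 - 68*h/3 - 16
(5) = (a - 7)*(a - 1)*(a + 5)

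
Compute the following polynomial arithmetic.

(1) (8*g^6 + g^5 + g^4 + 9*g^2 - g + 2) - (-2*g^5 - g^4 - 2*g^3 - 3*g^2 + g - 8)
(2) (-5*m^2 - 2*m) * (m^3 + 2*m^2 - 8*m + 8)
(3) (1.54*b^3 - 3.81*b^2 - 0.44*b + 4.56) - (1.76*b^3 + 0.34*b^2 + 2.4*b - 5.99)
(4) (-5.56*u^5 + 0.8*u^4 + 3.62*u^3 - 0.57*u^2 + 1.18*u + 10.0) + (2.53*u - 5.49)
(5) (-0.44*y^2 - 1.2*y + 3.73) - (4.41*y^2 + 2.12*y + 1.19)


(1) = 8*g^6 + 3*g^5 + 2*g^4 + 2*g^3 + 12*g^2 - 2*g + 10
(2) = -5*m^5 - 12*m^4 + 36*m^3 - 24*m^2 - 16*m
(3) = -0.22*b^3 - 4.15*b^2 - 2.84*b + 10.55
(4) = -5.56*u^5 + 0.8*u^4 + 3.62*u^3 - 0.57*u^2 + 3.71*u + 4.51
(5) = -4.85*y^2 - 3.32*y + 2.54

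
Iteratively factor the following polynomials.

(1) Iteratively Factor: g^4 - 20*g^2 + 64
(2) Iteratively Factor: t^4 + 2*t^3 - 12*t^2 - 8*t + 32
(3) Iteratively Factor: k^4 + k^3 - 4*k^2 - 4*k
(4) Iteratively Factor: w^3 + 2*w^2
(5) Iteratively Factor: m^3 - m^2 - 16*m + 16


(1) = (g + 4)*(g^3 - 4*g^2 - 4*g + 16) = (g - 2)*(g + 4)*(g^2 - 2*g - 8) = (g - 2)*(g + 2)*(g + 4)*(g - 4)
(2) = (t + 2)*(t^3 - 12*t + 16) = (t + 2)*(t + 4)*(t^2 - 4*t + 4) = (t - 2)*(t + 2)*(t + 4)*(t - 2)
(3) = (k + 1)*(k^3 - 4*k) = (k + 1)*(k + 2)*(k^2 - 2*k) = k*(k + 1)*(k + 2)*(k - 2)
(4) = (w + 2)*(w^2) = w*(w + 2)*(w)
(5) = (m + 4)*(m^2 - 5*m + 4) = (m - 1)*(m + 4)*(m - 4)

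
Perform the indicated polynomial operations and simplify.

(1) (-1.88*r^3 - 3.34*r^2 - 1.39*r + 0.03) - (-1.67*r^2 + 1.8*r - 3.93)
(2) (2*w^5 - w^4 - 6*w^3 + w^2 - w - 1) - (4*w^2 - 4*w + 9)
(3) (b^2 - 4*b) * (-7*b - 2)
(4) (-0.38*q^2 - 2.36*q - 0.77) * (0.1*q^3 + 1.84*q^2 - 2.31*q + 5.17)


(1) = -1.88*r^3 - 1.67*r^2 - 3.19*r + 3.96
(2) = 2*w^5 - w^4 - 6*w^3 - 3*w^2 + 3*w - 10
(3) = -7*b^3 + 26*b^2 + 8*b
(4) = -0.038*q^5 - 0.9352*q^4 - 3.5416*q^3 + 2.0702*q^2 - 10.4225*q - 3.9809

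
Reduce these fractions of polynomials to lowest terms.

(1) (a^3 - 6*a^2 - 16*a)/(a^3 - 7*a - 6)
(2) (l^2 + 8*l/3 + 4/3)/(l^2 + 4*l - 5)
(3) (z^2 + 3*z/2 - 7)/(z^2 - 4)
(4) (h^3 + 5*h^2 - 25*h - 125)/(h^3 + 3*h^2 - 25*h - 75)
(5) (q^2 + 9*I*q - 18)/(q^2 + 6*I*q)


(1) = (a^2 - 8*a)/(a^2 - 2*a - 3)
(2) = (3*l^2 + 8*l + 4)/(3*l^2 + 12*l - 15)
(3) = (2*z + 7)/(2*z + 4)
(4) = (h + 5)/(h + 3)
(5) = (q + 3*I)/q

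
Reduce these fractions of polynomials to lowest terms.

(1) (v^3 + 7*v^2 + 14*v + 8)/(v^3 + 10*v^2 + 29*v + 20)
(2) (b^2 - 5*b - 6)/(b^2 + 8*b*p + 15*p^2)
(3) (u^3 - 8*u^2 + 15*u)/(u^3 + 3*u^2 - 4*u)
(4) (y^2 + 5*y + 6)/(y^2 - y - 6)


(1) = (v + 2)/(v + 5)
(2) = (b^2 - 5*b - 6)/(b^2 + 8*b*p + 15*p^2)
(3) = (u^2 - 8*u + 15)/(u^2 + 3*u - 4)
(4) = (y + 3)/(y - 3)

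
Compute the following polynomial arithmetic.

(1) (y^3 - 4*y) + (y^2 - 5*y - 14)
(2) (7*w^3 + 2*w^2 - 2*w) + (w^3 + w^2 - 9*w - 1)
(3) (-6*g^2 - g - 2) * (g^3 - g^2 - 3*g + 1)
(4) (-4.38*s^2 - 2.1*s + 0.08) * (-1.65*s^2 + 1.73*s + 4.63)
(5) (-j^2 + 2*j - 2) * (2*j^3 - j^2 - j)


(1) = y^3 + y^2 - 9*y - 14
(2) = 8*w^3 + 3*w^2 - 11*w - 1
(3) = -6*g^5 + 5*g^4 + 17*g^3 - g^2 + 5*g - 2
(4) = 7.227*s^4 - 4.1124*s^3 - 24.0444*s^2 - 9.5846*s + 0.3704
(5) = -2*j^5 + 5*j^4 - 5*j^3 + 2*j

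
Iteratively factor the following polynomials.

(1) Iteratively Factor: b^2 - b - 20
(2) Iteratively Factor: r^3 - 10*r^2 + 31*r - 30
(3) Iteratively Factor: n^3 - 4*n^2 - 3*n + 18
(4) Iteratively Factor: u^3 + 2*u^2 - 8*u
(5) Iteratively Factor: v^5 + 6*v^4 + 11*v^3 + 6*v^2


(1) = (b - 5)*(b + 4)
(2) = (r - 3)*(r^2 - 7*r + 10) = (r - 5)*(r - 3)*(r - 2)
(3) = (n + 2)*(n^2 - 6*n + 9) = (n - 3)*(n + 2)*(n - 3)
(4) = (u - 2)*(u^2 + 4*u) = (u - 2)*(u + 4)*(u)
(5) = (v)*(v^4 + 6*v^3 + 11*v^2 + 6*v) = v^2*(v^3 + 6*v^2 + 11*v + 6) = v^2*(v + 3)*(v^2 + 3*v + 2) = v^2*(v + 1)*(v + 3)*(v + 2)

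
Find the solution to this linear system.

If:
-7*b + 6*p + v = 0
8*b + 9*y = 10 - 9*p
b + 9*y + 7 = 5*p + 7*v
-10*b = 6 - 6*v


Then:
b = 111/280
p = 13/70
v = 93/56
y = 361/630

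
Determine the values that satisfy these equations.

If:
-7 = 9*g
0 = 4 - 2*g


Then:
No Solution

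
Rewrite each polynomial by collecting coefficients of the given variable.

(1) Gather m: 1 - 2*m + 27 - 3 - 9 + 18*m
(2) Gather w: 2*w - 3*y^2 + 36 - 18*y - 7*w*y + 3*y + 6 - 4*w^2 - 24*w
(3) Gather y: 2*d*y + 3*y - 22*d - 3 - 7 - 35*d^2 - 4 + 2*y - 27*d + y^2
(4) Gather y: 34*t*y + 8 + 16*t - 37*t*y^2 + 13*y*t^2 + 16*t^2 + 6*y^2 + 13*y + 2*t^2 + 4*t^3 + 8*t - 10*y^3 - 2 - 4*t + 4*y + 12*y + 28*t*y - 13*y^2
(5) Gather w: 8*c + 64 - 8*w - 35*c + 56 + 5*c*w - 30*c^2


(1) = 16*m + 16
(2) = -4*w^2 + w*(-7*y - 22) - 3*y^2 - 15*y + 42
(3) = -35*d^2 - 49*d + y^2 + y*(2*d + 5) - 14
(4) = 4*t^3 + 18*t^2 + 20*t - 10*y^3 + y^2*(-37*t - 7) + y*(13*t^2 + 62*t + 29) + 6
(5) = -30*c^2 - 27*c + w*(5*c - 8) + 120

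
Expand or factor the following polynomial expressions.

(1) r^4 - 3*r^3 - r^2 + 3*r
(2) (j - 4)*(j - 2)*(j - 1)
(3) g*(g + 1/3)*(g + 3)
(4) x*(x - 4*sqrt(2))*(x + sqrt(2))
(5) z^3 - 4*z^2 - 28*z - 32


(1) = r*(r - 3)*(r - 1)*(r + 1)
(2) = j^3 - 7*j^2 + 14*j - 8
(3) = g^3 + 10*g^2/3 + g
(4) = x^3 - 3*sqrt(2)*x^2 - 8*x
(5) = (z - 8)*(z + 2)^2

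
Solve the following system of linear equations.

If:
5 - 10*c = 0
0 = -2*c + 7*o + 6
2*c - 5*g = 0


Then:
c = 1/2
g = 1/5
o = -5/7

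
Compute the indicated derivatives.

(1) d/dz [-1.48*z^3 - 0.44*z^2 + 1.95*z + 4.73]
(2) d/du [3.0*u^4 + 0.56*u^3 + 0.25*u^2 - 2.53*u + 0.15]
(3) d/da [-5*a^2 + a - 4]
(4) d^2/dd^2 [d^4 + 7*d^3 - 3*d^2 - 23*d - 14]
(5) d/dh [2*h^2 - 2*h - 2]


(1) = -4.44*z^2 - 0.88*z + 1.95
(2) = 12.0*u^3 + 1.68*u^2 + 0.5*u - 2.53
(3) = 1 - 10*a
(4) = 12*d^2 + 42*d - 6
(5) = 4*h - 2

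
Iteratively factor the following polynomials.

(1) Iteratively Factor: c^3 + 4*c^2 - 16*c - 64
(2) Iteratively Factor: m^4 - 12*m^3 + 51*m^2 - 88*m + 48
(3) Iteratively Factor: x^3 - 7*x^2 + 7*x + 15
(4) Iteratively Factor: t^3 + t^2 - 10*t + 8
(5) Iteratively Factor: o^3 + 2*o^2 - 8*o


(1) = (c + 4)*(c^2 - 16) = (c + 4)^2*(c - 4)
(2) = (m - 4)*(m^3 - 8*m^2 + 19*m - 12) = (m - 4)*(m - 3)*(m^2 - 5*m + 4) = (m - 4)*(m - 3)*(m - 1)*(m - 4)
(3) = (x - 3)*(x^2 - 4*x - 5) = (x - 3)*(x + 1)*(x - 5)
(4) = (t - 1)*(t^2 + 2*t - 8) = (t - 1)*(t + 4)*(t - 2)
(5) = (o - 2)*(o^2 + 4*o) = (o - 2)*(o + 4)*(o)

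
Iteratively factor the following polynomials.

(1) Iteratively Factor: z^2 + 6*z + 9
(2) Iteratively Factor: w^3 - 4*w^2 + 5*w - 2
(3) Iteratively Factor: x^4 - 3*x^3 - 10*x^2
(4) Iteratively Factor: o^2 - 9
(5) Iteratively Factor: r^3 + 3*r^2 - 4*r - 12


(1) = (z + 3)*(z + 3)
(2) = (w - 2)*(w^2 - 2*w + 1) = (w - 2)*(w - 1)*(w - 1)
(3) = (x + 2)*(x^3 - 5*x^2) = (x - 5)*(x + 2)*(x^2) = x*(x - 5)*(x + 2)*(x)
(4) = (o - 3)*(o + 3)
(5) = (r + 2)*(r^2 + r - 6) = (r - 2)*(r + 2)*(r + 3)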